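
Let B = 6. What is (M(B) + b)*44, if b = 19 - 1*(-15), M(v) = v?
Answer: 1760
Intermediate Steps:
b = 34 (b = 19 + 15 = 34)
(M(B) + b)*44 = (6 + 34)*44 = 40*44 = 1760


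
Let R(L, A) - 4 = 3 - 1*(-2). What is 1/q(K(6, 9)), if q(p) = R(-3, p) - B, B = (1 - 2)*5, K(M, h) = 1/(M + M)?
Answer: 1/14 ≈ 0.071429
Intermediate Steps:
K(M, h) = 1/(2*M)
R(L, A) = 9 (R(L, A) = 4 + (3 - 1*(-2)) = 4 + (3 + 2) = 4 + 5 = 9)
B = -5 (B = -1*5 = -5)
q(p) = 14 (q(p) = 9 - 1*(-5) = 9 + 5 = 14)
1/q(K(6, 9)) = 1/14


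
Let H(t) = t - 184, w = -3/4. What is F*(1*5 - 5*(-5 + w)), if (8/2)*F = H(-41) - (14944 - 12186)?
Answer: -402705/16 ≈ -25169.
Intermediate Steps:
w = -¾ (w = -3*¼ = -¾ ≈ -0.75000)
H(t) = -184 + t
F = -2983/4 (F = ((-184 - 41) - (14944 - 12186))/4 = (-225 - 1*2758)/4 = (-225 - 2758)/4 = (¼)*(-2983) = -2983/4 ≈ -745.75)
F*(1*5 - 5*(-5 + w)) = -2983*(1*5 - 5*(-5 - ¾))/4 = -2983*(5 - 5*(-23/4))/4 = -2983*(5 + 115/4)/4 = -2983/4*135/4 = -402705/16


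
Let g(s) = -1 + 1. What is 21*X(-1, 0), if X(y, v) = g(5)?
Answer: 0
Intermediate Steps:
g(s) = 0
X(y, v) = 0
21*X(-1, 0) = 21*0 = 0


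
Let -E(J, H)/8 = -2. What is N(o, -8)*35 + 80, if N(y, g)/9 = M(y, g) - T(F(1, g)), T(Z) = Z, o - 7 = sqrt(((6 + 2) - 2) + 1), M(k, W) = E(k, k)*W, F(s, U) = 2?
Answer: -40870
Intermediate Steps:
E(J, H) = 16 (E(J, H) = -8*(-2) = 16)
M(k, W) = 16*W
o = 7 + sqrt(7) (o = 7 + sqrt(((6 + 2) - 2) + 1) = 7 + sqrt((8 - 2) + 1) = 7 + sqrt(6 + 1) = 7 + sqrt(7) ≈ 9.6458)
N(y, g) = -18 + 144*g (N(y, g) = 9*(16*g - 1*2) = 9*(16*g - 2) = 9*(-2 + 16*g) = -18 + 144*g)
N(o, -8)*35 + 80 = (-18 + 144*(-8))*35 + 80 = (-18 - 1152)*35 + 80 = -1170*35 + 80 = -40950 + 80 = -40870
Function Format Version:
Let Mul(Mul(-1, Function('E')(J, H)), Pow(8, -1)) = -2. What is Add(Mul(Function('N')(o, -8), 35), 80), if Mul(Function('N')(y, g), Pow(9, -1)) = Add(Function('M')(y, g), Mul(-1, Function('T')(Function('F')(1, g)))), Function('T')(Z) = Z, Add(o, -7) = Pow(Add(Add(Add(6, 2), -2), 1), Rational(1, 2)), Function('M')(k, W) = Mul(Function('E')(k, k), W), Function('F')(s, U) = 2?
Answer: -40870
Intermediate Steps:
Function('E')(J, H) = 16 (Function('E')(J, H) = Mul(-8, -2) = 16)
Function('M')(k, W) = Mul(16, W)
o = Add(7, Pow(7, Rational(1, 2))) (o = Add(7, Pow(Add(Add(Add(6, 2), -2), 1), Rational(1, 2))) = Add(7, Pow(Add(Add(8, -2), 1), Rational(1, 2))) = Add(7, Pow(Add(6, 1), Rational(1, 2))) = Add(7, Pow(7, Rational(1, 2))) ≈ 9.6458)
Function('N')(y, g) = Add(-18, Mul(144, g)) (Function('N')(y, g) = Mul(9, Add(Mul(16, g), Mul(-1, 2))) = Mul(9, Add(Mul(16, g), -2)) = Mul(9, Add(-2, Mul(16, g))) = Add(-18, Mul(144, g)))
Add(Mul(Function('N')(o, -8), 35), 80) = Add(Mul(Add(-18, Mul(144, -8)), 35), 80) = Add(Mul(Add(-18, -1152), 35), 80) = Add(Mul(-1170, 35), 80) = Add(-40950, 80) = -40870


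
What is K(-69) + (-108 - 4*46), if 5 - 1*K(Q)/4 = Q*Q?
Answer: -19316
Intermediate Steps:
K(Q) = 20 - 4*Q² (K(Q) = 20 - 4*Q*Q = 20 - 4*Q²)
K(-69) + (-108 - 4*46) = (20 - 4*(-69)²) + (-108 - 4*46) = (20 - 4*4761) + (-108 - 184) = (20 - 19044) - 292 = -19024 - 292 = -19316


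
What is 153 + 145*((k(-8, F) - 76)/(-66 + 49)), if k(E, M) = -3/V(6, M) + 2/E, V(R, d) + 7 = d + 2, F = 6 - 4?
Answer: 54049/68 ≈ 794.84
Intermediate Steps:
F = 2
V(R, d) = -5 + d (V(R, d) = -7 + (d + 2) = -7 + (2 + d) = -5 + d)
k(E, M) = -3/(-5 + M) + 2/E
153 + 145*((k(-8, F) - 76)/(-66 + 49)) = 153 + 145*(((-3/(-5 + 2) + 2/(-8)) - 76)/(-66 + 49)) = 153 + 145*(((-3/(-3) + 2*(-⅛)) - 76)/(-17)) = 153 + 145*(((-3*(-⅓) - ¼) - 76)*(-1/17)) = 153 + 145*(((1 - ¼) - 76)*(-1/17)) = 153 + 145*((¾ - 76)*(-1/17)) = 153 + 145*(-301/4*(-1/17)) = 153 + 145*(301/68) = 153 + 43645/68 = 54049/68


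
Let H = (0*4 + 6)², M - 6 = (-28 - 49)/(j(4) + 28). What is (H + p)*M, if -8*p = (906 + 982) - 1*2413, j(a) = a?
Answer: 93495/256 ≈ 365.21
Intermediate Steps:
p = 525/8 (p = -((906 + 982) - 1*2413)/8 = -(1888 - 2413)/8 = -⅛*(-525) = 525/8 ≈ 65.625)
M = 115/32 (M = 6 + (-28 - 49)/(4 + 28) = 6 - 77/32 = 115/32 ≈ 3.5938)
H = 36 (H = (0 + 6)² = 6² = 36)
(H + p)*M = (36 + 525/8)*(115/32) = (813/8)*(115/32) = 93495/256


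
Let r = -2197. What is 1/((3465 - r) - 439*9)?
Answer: 1/1711 ≈ 0.00058445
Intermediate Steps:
1/((3465 - r) - 439*9) = 1/((3465 - 1*(-2197)) - 439*9) = 1/((3465 + 2197) - 3951) = 1/(5662 - 3951) = 1/1711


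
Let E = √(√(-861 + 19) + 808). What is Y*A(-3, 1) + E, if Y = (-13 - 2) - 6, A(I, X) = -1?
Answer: 21 + √(808 + I*√842) ≈ 49.43 + 0.51033*I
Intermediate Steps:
Y = -21 (Y = -15 - 6 = -21)
E = √(808 + I*√842) (E = √(√(-842) + 808) = √(I*√842 + 808) = √(808 + I*√842) ≈ 28.43 + 0.51033*I)
Y*A(-3, 1) + E = -21*(-1) + √(808 + I*√842) = 21 + √(808 + I*√842)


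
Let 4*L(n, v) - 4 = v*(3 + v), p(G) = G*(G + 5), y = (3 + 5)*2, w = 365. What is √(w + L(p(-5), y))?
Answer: √442 ≈ 21.024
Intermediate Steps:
y = 16 (y = 8*2 = 16)
p(G) = G*(5 + G)
L(n, v) = 1 + v*(3 + v)/4 (L(n, v) = 1 + (v*(3 + v))/4 = 1 + v*(3 + v)/4)
√(w + L(p(-5), y)) = √(365 + (1 + (¼)*16² + (¾)*16)) = √(365 + (1 + (¼)*256 + 12)) = √(365 + (1 + 64 + 12)) = √(365 + 77) = √442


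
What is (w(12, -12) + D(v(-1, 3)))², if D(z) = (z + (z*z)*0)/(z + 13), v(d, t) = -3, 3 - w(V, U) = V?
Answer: 8649/100 ≈ 86.490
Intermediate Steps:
w(V, U) = 3 - V
D(z) = z/(13 + z) (D(z) = (z + z²*0)/(13 + z) = (z + 0)/(13 + z) = z/(13 + z))
(w(12, -12) + D(v(-1, 3)))² = ((3 - 1*12) - 3/(13 - 3))² = ((3 - 12) - 3/10)² = (-9 - 3*⅒)² = (-9 - 3/10)² = (-93/10)² = 8649/100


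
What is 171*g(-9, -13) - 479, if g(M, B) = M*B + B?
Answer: 17305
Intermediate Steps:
g(M, B) = B + B*M (g(M, B) = B*M + B = B + B*M)
171*g(-9, -13) - 479 = 171*(-13*(1 - 9)) - 479 = 171*(-13*(-8)) - 479 = 171*104 - 479 = 17784 - 479 = 17305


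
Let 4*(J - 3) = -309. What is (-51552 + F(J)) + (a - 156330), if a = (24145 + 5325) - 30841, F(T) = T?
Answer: -837309/4 ≈ -2.0933e+5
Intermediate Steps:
J = -297/4 (J = 3 + (¼)*(-309) = 3 - 309/4 = -297/4 ≈ -74.250)
a = -1371 (a = 29470 - 30841 = -1371)
(-51552 + F(J)) + (a - 156330) = (-51552 - 297/4) + (-1371 - 156330) = -206505/4 - 157701 = -837309/4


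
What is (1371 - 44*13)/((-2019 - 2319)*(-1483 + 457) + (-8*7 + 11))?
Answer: 799/4450743 ≈ 0.00017952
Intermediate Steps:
(1371 - 44*13)/((-2019 - 2319)*(-1483 + 457) + (-8*7 + 11)) = (1371 - 572)/(-4338*(-1026) + (-56 + 11)) = 799/(4450788 - 45) = 799/4450743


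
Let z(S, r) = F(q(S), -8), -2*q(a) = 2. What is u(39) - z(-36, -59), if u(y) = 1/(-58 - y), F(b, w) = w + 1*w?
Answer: 1551/97 ≈ 15.990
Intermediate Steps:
q(a) = -1 (q(a) = -1/2*2 = -1)
F(b, w) = 2*w (F(b, w) = w + w = 2*w)
z(S, r) = -16 (z(S, r) = 2*(-8) = -16)
u(39) - z(-36, -59) = -1/(58 + 39) - 1*(-16) = -1/97 + 16 = 1551/97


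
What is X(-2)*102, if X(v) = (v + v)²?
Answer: 1632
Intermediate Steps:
X(v) = 4*v² (X(v) = (2*v)² = 4*v²)
X(-2)*102 = (4*(-2)²)*102 = (4*4)*102 = 16*102 = 1632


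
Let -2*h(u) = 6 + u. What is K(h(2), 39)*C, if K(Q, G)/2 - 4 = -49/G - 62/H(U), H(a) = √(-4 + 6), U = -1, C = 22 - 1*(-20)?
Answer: 2996/13 - 2604*√2 ≈ -3452.2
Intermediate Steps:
C = 42 (C = 22 + 20 = 42)
h(u) = -3 - u/2 (h(u) = -(6 + u)/2 = -3 - u/2)
H(a) = √2
K(Q, G) = 8 - 98/G - 62*√2 (K(Q, G) = 8 + 2*(-49/G - 62*√2/2) = 8 + 2*(-49/G - 31*√2) = 8 + (-98/G - 62*√2) = 8 - 98/G - 62*√2)
K(h(2), 39)*C = (8 - 98/39 - 62*√2)*42 = (214/39 - 62*√2)*42 = 2996/13 - 2604*√2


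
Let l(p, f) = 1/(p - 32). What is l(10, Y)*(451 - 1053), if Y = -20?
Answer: 301/11 ≈ 27.364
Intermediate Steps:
l(p, f) = 1/(-32 + p)
l(10, Y)*(451 - 1053) = (451 - 1053)/(-32 + 10) = -602/(-22) = -1/22*(-602) = 301/11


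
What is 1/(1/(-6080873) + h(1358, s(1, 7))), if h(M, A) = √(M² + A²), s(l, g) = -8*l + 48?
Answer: 6080873/68250845776289791555 + 73954032884258*√461441/68250845776289791555 ≈ 0.00073606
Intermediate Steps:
s(l, g) = 48 - 8*l
h(M, A) = √(A² + M²)
1/(1/(-6080873) + h(1358, s(1, 7))) = 1/(1/(-6080873) + √((48 - 8*1)² + 1358²)) = 1/(-1/6080873 + √((48 - 8)² + 1844164)) = 1/(-1/6080873 + √(40² + 1844164)) = 1/(-1/6080873 + √(1600 + 1844164)) = 1/(-1/6080873 + √1845764) = 1/(-1/6080873 + 2*√461441)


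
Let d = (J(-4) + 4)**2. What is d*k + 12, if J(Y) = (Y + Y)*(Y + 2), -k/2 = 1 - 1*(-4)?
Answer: -3988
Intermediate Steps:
k = -10 (k = -2*(1 - 1*(-4)) = -2*(1 + 4) = -2*5 = -10)
J(Y) = 2*Y*(2 + Y) (J(Y) = (2*Y)*(2 + Y) = 2*Y*(2 + Y))
d = 400 (d = (2*(-4)*(2 - 4) + 4)**2 = (2*(-4)*(-2) + 4)**2 = (16 + 4)**2 = 20**2 = 400)
d*k + 12 = 400*(-10) + 12 = -4000 + 12 = -3988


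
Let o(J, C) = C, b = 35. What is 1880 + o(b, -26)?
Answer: 1854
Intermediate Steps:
1880 + o(b, -26) = 1880 - 26 = 1854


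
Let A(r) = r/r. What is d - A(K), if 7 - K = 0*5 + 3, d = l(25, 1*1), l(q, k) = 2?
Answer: 1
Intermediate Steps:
d = 2
K = 4 (K = 7 - (0*5 + 3) = 7 - (0 + 3) = 7 - 1*3 = 7 - 3 = 4)
A(r) = 1
d - A(K) = 2 - 1*1 = 2 - 1 = 1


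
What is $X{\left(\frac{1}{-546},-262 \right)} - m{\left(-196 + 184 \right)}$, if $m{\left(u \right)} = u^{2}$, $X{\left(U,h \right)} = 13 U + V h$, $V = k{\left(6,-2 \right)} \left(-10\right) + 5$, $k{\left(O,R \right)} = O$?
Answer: $\frac{599171}{42} \approx 14266.0$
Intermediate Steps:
$V = -55$ ($V = 6 \left(-10\right) + 5 = -60 + 5 = -55$)
$X{\left(U,h \right)} = - 55 h + 13 U$ ($X{\left(U,h \right)} = 13 U - 55 h = - 55 h + 13 U$)
$X{\left(\frac{1}{-546},-262 \right)} - m{\left(-196 + 184 \right)} = \left(\left(-55\right) \left(-262\right) + \frac{13}{-546}\right) - \left(-196 + 184\right)^{2} = \left(14410 + 13 \left(- \frac{1}{546}\right)\right) - \left(-12\right)^{2} = \left(14410 - \frac{1}{42}\right) - 144 = \frac{605219}{42} - 144 = \frac{599171}{42}$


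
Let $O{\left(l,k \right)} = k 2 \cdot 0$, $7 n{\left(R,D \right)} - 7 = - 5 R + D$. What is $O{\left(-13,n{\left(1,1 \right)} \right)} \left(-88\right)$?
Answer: $0$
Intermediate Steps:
$n{\left(R,D \right)} = 1 - \frac{5 R}{7} + \frac{D}{7}$ ($n{\left(R,D \right)} = 1 + \frac{- 5 R + D}{7} = 1 + \frac{D - 5 R}{7} = 1 + \left(- \frac{5 R}{7} + \frac{D}{7}\right) = 1 - \frac{5 R}{7} + \frac{D}{7}$)
$O{\left(l,k \right)} = 0$ ($O{\left(l,k \right)} = 2 k 0 = 0$)
$O{\left(-13,n{\left(1,1 \right)} \right)} \left(-88\right) = 0 \left(-88\right) = 0$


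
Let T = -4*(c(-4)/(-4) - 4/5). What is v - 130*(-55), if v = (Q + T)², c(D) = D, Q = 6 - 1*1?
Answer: 179191/25 ≈ 7167.6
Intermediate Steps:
Q = 5 (Q = 6 - 1 = 5)
T = -⅘ (T = -4*(-4/(-4) - 4/5) = -4*(-4*(-¼) - 4*⅕) = -4*(1 - ⅘) = -4*⅕ = -⅘ ≈ -0.80000)
v = 441/25 (v = (5 - ⅘)² = (21/5)² = 441/25 ≈ 17.640)
v - 130*(-55) = 441/25 - 130*(-55) = 441/25 + 7150 = 179191/25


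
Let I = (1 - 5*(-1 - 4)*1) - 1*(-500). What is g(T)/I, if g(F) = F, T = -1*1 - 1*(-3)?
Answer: 1/263 ≈ 0.0038023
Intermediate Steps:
T = 2 (T = -1 + 3 = 2)
I = 526 (I = (1 - 5*(-5)*1) + 500 = (1 + 25*1) + 500 = (1 + 25) + 500 = 26 + 500 = 526)
g(T)/I = 2/526 = 2*(1/526) = 1/263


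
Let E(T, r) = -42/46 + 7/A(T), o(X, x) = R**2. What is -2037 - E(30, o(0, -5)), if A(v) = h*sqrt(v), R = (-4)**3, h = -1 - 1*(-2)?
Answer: -46830/23 - 7*sqrt(30)/30 ≈ -2037.4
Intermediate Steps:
h = 1 (h = -1 + 2 = 1)
R = -64
A(v) = sqrt(v) (A(v) = 1*sqrt(v) = sqrt(v))
o(X, x) = 4096 (o(X, x) = (-64)**2 = 4096)
E(T, r) = -21/23 + 7/sqrt(T) (E(T, r) = -42/46 + 7/(sqrt(T)) = -42*1/46 + 7/sqrt(T) = -21/23 + 7/sqrt(T))
-2037 - E(30, o(0, -5)) = -2037 - (-21/23 + 7/sqrt(30)) = -2037 - (-21/23 + 7*(sqrt(30)/30)) = -2037 - (-21/23 + 7*sqrt(30)/30) = -2037 + (21/23 - 7*sqrt(30)/30) = -46830/23 - 7*sqrt(30)/30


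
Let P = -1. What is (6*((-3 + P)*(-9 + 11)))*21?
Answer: -1008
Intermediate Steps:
(6*((-3 + P)*(-9 + 11)))*21 = (6*((-3 - 1)*(-9 + 11)))*21 = (6*(-4*2))*21 = (6*(-8))*21 = -48*21 = -1008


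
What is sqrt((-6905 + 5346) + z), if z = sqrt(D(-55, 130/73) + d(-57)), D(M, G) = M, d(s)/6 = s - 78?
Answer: sqrt(-1559 + I*sqrt(865)) ≈ 0.3724 + 39.486*I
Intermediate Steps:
d(s) = -468 + 6*s (d(s) = 6*(s - 78) = 6*(-78 + s) = -468 + 6*s)
z = I*sqrt(865) (z = sqrt(-55 + (-468 + 6*(-57))) = sqrt(-55 + (-468 - 342)) = sqrt(-55 - 810) = sqrt(-865) = I*sqrt(865) ≈ 29.411*I)
sqrt((-6905 + 5346) + z) = sqrt((-6905 + 5346) + I*sqrt(865)) = sqrt(-1559 + I*sqrt(865))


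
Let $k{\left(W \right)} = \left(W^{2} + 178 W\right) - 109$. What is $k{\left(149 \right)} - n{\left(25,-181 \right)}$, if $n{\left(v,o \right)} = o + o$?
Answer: $48976$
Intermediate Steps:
$n{\left(v,o \right)} = 2 o$
$k{\left(W \right)} = -109 + W^{2} + 178 W$
$k{\left(149 \right)} - n{\left(25,-181 \right)} = \left(-109 + 149^{2} + 178 \cdot 149\right) - 2 \left(-181\right) = \left(-109 + 22201 + 26522\right) - -362 = 48614 + 362 = 48976$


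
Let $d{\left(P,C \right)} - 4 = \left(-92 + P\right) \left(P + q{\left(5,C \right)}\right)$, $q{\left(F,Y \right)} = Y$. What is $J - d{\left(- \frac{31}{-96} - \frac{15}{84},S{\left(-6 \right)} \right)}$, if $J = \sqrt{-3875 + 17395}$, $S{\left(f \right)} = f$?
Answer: $- \frac{244702081}{451584} + 52 \sqrt{5} \approx -425.6$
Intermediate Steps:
$J = 52 \sqrt{5}$ ($J = \sqrt{13520} = 52 \sqrt{5} \approx 116.28$)
$d{\left(P,C \right)} = 4 + \left(-92 + P\right) \left(C + P\right)$ ($d{\left(P,C \right)} = 4 + \left(-92 + P\right) \left(P + C\right) = 4 + \left(-92 + P\right) \left(C + P\right)$)
$J - d{\left(- \frac{31}{-96} - \frac{15}{84},S{\left(-6 \right)} \right)} = 52 \sqrt{5} - \left(4 + \left(- \frac{31}{-96} - \frac{15}{84}\right)^{2} - -552 - 92 \left(- \frac{31}{-96} - \frac{15}{84}\right) - 6 \left(- \frac{31}{-96} - \frac{15}{84}\right)\right) = 52 \sqrt{5} - \left(4 + \left(\left(-31\right) \left(- \frac{1}{96}\right) - \frac{5}{28}\right)^{2} + 552 - 92 \left(\left(-31\right) \left(- \frac{1}{96}\right) - \frac{5}{28}\right) - 6 \left(\left(-31\right) \left(- \frac{1}{96}\right) - \frac{5}{28}\right)\right) = 52 \sqrt{5} - \left(4 + \left(\frac{31}{96} - \frac{5}{28}\right)^{2} + 552 - 92 \left(\frac{31}{96} - \frac{5}{28}\right) - 6 \left(\frac{31}{96} - \frac{5}{28}\right)\right) = 52 \sqrt{5} - \left(4 + \left(\frac{97}{672}\right)^{2} + 552 - \frac{2231}{168} - \frac{97}{112}\right) = 52 \sqrt{5} - \left(4 + \frac{9409}{451584} + 552 - \frac{2231}{168} - \frac{97}{112}\right) = 52 \sqrt{5} - \frac{244702081}{451584} = - \frac{244702081}{451584} + 52 \sqrt{5}$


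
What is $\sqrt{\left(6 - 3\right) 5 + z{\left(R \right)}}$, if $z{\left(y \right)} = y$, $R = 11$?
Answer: $\sqrt{26} \approx 5.099$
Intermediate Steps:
$\sqrt{\left(6 - 3\right) 5 + z{\left(R \right)}} = \sqrt{\left(6 - 3\right) 5 + 11} = \sqrt{3 \cdot 5 + 11} = \sqrt{15 + 11} = \sqrt{26}$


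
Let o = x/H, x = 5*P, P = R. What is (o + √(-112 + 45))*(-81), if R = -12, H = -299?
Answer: -4860/299 - 81*I*√67 ≈ -16.254 - 663.01*I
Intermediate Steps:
P = -12
x = -60 (x = 5*(-12) = -60)
o = 60/299 (o = -60/(-299) = -60*(-1/299) = 60/299 ≈ 0.20067)
(o + √(-112 + 45))*(-81) = (60/299 + √(-112 + 45))*(-81) = (60/299 + √(-67))*(-81) = (60/299 + I*√67)*(-81) = -4860/299 - 81*I*√67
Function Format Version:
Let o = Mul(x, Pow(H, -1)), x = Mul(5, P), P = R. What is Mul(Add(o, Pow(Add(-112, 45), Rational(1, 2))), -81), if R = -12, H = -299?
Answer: Add(Rational(-4860, 299), Mul(-81, I, Pow(67, Rational(1, 2)))) ≈ Add(-16.254, Mul(-663.01, I))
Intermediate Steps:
P = -12
x = -60 (x = Mul(5, -12) = -60)
o = Rational(60, 299) (o = Mul(-60, Pow(-299, -1)) = Mul(-60, Rational(-1, 299)) = Rational(60, 299) ≈ 0.20067)
Mul(Add(o, Pow(Add(-112, 45), Rational(1, 2))), -81) = Mul(Add(Rational(60, 299), Pow(Add(-112, 45), Rational(1, 2))), -81) = Mul(Add(Rational(60, 299), Pow(-67, Rational(1, 2))), -81) = Mul(Add(Rational(60, 299), Mul(I, Pow(67, Rational(1, 2)))), -81) = Add(Rational(-4860, 299), Mul(-81, I, Pow(67, Rational(1, 2))))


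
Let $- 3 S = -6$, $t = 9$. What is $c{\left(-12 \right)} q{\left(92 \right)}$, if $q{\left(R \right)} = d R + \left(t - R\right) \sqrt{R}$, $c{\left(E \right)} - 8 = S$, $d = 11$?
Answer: $10120 - 1660 \sqrt{23} \approx 2158.9$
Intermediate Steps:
$S = 2$ ($S = \left(- \frac{1}{3}\right) \left(-6\right) = 2$)
$c{\left(E \right)} = 10$ ($c{\left(E \right)} = 8 + 2 = 10$)
$q{\left(R \right)} = 11 R + \sqrt{R} \left(9 - R\right)$ ($q{\left(R \right)} = 11 R + \left(9 - R\right) \sqrt{R} = 11 R + \sqrt{R} \left(9 - R\right)$)
$c{\left(-12 \right)} q{\left(92 \right)} = 10 \left(- 92^{\frac{3}{2}} + 9 \sqrt{92} + 11 \cdot 92\right) = 10 \left(- 184 \sqrt{23} + 9 \cdot 2 \sqrt{23} + 1012\right) = 10 \left(- 184 \sqrt{23} + 18 \sqrt{23} + 1012\right) = 10 \left(1012 - 166 \sqrt{23}\right) = 10120 - 1660 \sqrt{23}$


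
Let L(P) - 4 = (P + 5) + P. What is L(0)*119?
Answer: 1071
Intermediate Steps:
L(P) = 9 + 2*P (L(P) = 4 + ((P + 5) + P) = 4 + ((5 + P) + P) = 4 + (5 + 2*P) = 9 + 2*P)
L(0)*119 = (9 + 2*0)*119 = (9 + 0)*119 = 9*119 = 1071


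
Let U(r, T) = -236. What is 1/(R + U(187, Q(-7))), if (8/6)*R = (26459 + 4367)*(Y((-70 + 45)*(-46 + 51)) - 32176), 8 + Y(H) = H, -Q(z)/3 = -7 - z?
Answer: -2/1493936323 ≈ -1.3387e-9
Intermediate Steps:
Q(z) = 21 + 3*z (Q(z) = -3*(-7 - z) = 21 + 3*z)
Y(H) = -8 + H
R = -1493935851/2 (R = 3*((26459 + 4367)*((-8 + (-70 + 45)*(-46 + 51)) - 32176))/4 = 3*(30826*((-8 - 25*5) - 32176))/4 = 3*(30826*((-8 - 125) - 32176))/4 = 3*(30826*(-133 - 32176))/4 = 3*(30826*(-32309))/4 = (¾)*(-995957234) = -1493935851/2 ≈ -7.4697e+8)
1/(R + U(187, Q(-7))) = 1/(-1493935851/2 - 236) = 1/(-1493936323/2) = -2/1493936323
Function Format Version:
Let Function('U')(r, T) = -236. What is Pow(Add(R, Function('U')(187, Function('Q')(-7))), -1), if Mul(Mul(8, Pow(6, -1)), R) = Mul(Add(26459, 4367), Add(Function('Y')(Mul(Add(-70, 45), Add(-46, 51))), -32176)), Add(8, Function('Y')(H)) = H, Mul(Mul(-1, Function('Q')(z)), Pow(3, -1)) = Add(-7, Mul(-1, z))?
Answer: Rational(-2, 1493936323) ≈ -1.3387e-9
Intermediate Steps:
Function('Q')(z) = Add(21, Mul(3, z)) (Function('Q')(z) = Mul(-3, Add(-7, Mul(-1, z))) = Add(21, Mul(3, z)))
Function('Y')(H) = Add(-8, H)
R = Rational(-1493935851, 2) (R = Mul(Rational(3, 4), Mul(Add(26459, 4367), Add(Add(-8, Mul(Add(-70, 45), Add(-46, 51))), -32176))) = Mul(Rational(3, 4), Mul(30826, Add(Add(-8, Mul(-25, 5)), -32176))) = Mul(Rational(3, 4), Mul(30826, Add(Add(-8, -125), -32176))) = Mul(Rational(3, 4), Mul(30826, Add(-133, -32176))) = Mul(Rational(3, 4), Mul(30826, -32309)) = Mul(Rational(3, 4), -995957234) = Rational(-1493935851, 2) ≈ -7.4697e+8)
Pow(Add(R, Function('U')(187, Function('Q')(-7))), -1) = Pow(Add(Rational(-1493935851, 2), -236), -1) = Pow(Rational(-1493936323, 2), -1) = Rational(-2, 1493936323)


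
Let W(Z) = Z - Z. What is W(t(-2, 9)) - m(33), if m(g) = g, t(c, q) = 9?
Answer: -33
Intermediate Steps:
W(Z) = 0
W(t(-2, 9)) - m(33) = 0 - 1*33 = 0 - 33 = -33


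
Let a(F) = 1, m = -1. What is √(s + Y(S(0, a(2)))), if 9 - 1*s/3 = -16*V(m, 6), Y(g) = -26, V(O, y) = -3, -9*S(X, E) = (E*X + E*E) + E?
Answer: I*√143 ≈ 11.958*I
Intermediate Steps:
S(X, E) = -E/9 - E²/9 - E*X/9 (S(X, E) = -((E*X + E*E) + E)/9 = -((E*X + E²) + E)/9 = -((E² + E*X) + E)/9 = -(E + E² + E*X)/9 = -E/9 - E²/9 - E*X/9)
s = -117 (s = 27 - (-48)*(-3) = 27 - 3*48 = 27 - 144 = -117)
√(s + Y(S(0, a(2)))) = √(-117 - 26) = √(-143) = I*√143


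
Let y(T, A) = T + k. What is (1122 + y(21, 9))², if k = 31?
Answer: 1378276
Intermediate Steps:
y(T, A) = 31 + T (y(T, A) = T + 31 = 31 + T)
(1122 + y(21, 9))² = (1122 + (31 + 21))² = (1122 + 52)² = 1174² = 1378276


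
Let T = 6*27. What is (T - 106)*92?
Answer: 5152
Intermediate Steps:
T = 162
(T - 106)*92 = (162 - 106)*92 = 56*92 = 5152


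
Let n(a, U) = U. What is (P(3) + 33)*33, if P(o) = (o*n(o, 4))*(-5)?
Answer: -891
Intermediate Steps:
P(o) = -20*o (P(o) = (o*4)*(-5) = (4*o)*(-5) = -20*o)
(P(3) + 33)*33 = (-20*3 + 33)*33 = (-60 + 33)*33 = -27*33 = -891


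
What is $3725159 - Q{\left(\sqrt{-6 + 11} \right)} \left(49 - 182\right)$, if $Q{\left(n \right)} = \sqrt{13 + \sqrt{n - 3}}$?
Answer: $3725159 + 133 \sqrt{13 + i \sqrt{3 - \sqrt{5}}} \approx 3.7256 \cdot 10^{6} + 16.111 i$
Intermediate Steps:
$Q{\left(n \right)} = \sqrt{13 + \sqrt{-3 + n}}$
$3725159 - Q{\left(\sqrt{-6 + 11} \right)} \left(49 - 182\right) = 3725159 - \sqrt{13 + \sqrt{-3 + \sqrt{-6 + 11}}} \left(49 - 182\right) = 3725159 - \sqrt{13 + \sqrt{-3 + \sqrt{5}}} \left(-133\right) = 3725159 - - 133 \sqrt{13 + \sqrt{-3 + \sqrt{5}}} = 3725159 + 133 \sqrt{13 + \sqrt{-3 + \sqrt{5}}}$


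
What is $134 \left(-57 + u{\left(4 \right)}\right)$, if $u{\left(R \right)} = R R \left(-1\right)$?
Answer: $-9782$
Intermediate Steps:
$u{\left(R \right)} = - R^{2}$ ($u{\left(R \right)} = R^{2} \left(-1\right) = - R^{2}$)
$134 \left(-57 + u{\left(4 \right)}\right) = 134 \left(-57 - 4^{2}\right) = 134 \left(-57 - 16\right) = 134 \left(-73\right) = -9782$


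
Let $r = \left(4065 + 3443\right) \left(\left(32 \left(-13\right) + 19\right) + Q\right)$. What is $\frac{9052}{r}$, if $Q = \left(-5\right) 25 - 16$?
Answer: $- \frac{2263}{1009826} \approx -0.002241$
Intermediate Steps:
$Q = -141$ ($Q = -125 - 16 = -141$)
$r = -4039304$ ($r = \left(4065 + 3443\right) \left(\left(32 \left(-13\right) + 19\right) - 141\right) = 7508 \left(\left(-416 + 19\right) - 141\right) = 7508 \left(-397 - 141\right) = 7508 \left(-538\right) = -4039304$)
$\frac{9052}{r} = \frac{9052}{-4039304} = 9052 \left(- \frac{1}{4039304}\right) = - \frac{2263}{1009826}$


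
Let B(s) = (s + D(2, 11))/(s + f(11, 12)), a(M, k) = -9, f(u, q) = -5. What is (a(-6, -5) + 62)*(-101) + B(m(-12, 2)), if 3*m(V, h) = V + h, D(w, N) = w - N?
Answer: -133788/25 ≈ -5351.5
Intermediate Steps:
m(V, h) = V/3 + h/3 (m(V, h) = (V + h)/3 = V/3 + h/3)
B(s) = (-9 + s)/(-5 + s) (B(s) = (s + (2 - 1*11))/(s - 5) = (s + (2 - 11))/(-5 + s) = (s - 9)/(-5 + s) = (-9 + s)/(-5 + s))
(a(-6, -5) + 62)*(-101) + B(m(-12, 2)) = (-9 + 62)*(-101) + (-9 + ((⅓)*(-12) + (⅓)*2))/(-5 + ((⅓)*(-12) + (⅓)*2)) = 53*(-101) + (-9 + (-4 + ⅔))/(-5 + (-4 + ⅔)) = -5353 + (-9 - 10/3)/(-5 - 10/3) = -5353 - 37/3/(-25/3) = -5353 - 3/25*(-37/3) = -5353 + 37/25 = -133788/25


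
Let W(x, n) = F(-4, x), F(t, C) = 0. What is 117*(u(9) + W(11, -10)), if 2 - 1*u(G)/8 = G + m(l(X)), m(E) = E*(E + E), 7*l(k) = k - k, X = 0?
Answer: -6552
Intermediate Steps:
l(k) = 0 (l(k) = (k - k)/7 = (1/7)*0 = 0)
m(E) = 2*E**2 (m(E) = E*(2*E) = 2*E**2)
W(x, n) = 0
u(G) = 16 - 8*G (u(G) = 16 - 8*(G + 2*0**2) = 16 - 8*(G + 2*0) = 16 - 8*(G + 0) = 16 - 8*G)
117*(u(9) + W(11, -10)) = 117*((16 - 8*9) + 0) = 117*((16 - 72) + 0) = 117*(-56 + 0) = 117*(-56) = -6552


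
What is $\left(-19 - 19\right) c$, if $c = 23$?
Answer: $-874$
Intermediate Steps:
$\left(-19 - 19\right) c = \left(-19 - 19\right) 23 = \left(-38\right) 23 = -874$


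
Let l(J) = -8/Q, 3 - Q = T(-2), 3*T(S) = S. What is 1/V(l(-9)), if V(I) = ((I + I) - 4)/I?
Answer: 6/23 ≈ 0.26087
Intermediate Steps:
T(S) = S/3
Q = 11/3 (Q = 3 - (-2)/3 = 3 - 1*(-⅔) = 3 + ⅔ = 11/3 ≈ 3.6667)
l(J) = -24/11 (l(J) = -8/11/3 = -8*3/11 = -24/11)
V(I) = (-4 + 2*I)/I (V(I) = (2*I - 4)/I = (-4 + 2*I)/I)
1/V(l(-9)) = 1/(2 - 4/(-24/11)) = 1/(2 - 4*(-11/24)) = 1/(2 + 11/6) = 1/(23/6) = 6/23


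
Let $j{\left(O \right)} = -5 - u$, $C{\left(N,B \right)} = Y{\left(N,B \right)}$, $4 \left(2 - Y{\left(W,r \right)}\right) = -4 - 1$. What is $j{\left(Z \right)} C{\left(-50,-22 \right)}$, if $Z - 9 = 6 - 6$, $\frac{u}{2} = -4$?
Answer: $\frac{39}{4} \approx 9.75$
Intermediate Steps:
$u = -8$ ($u = 2 \left(-4\right) = -8$)
$Y{\left(W,r \right)} = \frac{13}{4}$ ($Y{\left(W,r \right)} = 2 - \frac{-4 - 1}{4} = 2 - - \frac{5}{4} = 2 + \frac{5}{4} = \frac{13}{4}$)
$C{\left(N,B \right)} = \frac{13}{4}$
$Z = 9$ ($Z = 9 + \left(6 - 6\right) = 9 + 0 = 9$)
$j{\left(O \right)} = 3$ ($j{\left(O \right)} = -5 - -8 = -5 + 8 = 3$)
$j{\left(Z \right)} C{\left(-50,-22 \right)} = 3 \cdot \frac{13}{4} = \frac{39}{4}$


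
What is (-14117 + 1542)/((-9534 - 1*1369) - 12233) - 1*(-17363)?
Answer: 401722943/23136 ≈ 17364.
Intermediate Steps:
(-14117 + 1542)/((-9534 - 1*1369) - 12233) - 1*(-17363) = -12575/((-9534 - 1369) - 12233) + 17363 = -12575/(-10903 - 12233) + 17363 = -12575/(-23136) + 17363 = -12575*(-1/23136) + 17363 = 12575/23136 + 17363 = 401722943/23136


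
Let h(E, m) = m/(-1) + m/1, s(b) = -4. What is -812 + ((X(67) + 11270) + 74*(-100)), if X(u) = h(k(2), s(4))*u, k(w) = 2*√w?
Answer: 3058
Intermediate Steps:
h(E, m) = 0 (h(E, m) = m*(-1) + m*1 = -m + m = 0)
X(u) = 0 (X(u) = 0*u = 0)
-812 + ((X(67) + 11270) + 74*(-100)) = -812 + ((0 + 11270) + 74*(-100)) = -812 + (11270 - 7400) = -812 + 3870 = 3058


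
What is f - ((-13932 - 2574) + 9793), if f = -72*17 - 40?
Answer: 5449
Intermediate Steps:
f = -1264 (f = -1224 - 40 = -1264)
f - ((-13932 - 2574) + 9793) = -1264 - ((-13932 - 2574) + 9793) = -1264 - (-16506 + 9793) = -1264 - 1*(-6713) = -1264 + 6713 = 5449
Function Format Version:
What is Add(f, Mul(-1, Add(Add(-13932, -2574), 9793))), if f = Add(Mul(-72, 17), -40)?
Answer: 5449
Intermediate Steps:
f = -1264 (f = Add(-1224, -40) = -1264)
Add(f, Mul(-1, Add(Add(-13932, -2574), 9793))) = Add(-1264, Mul(-1, Add(Add(-13932, -2574), 9793))) = Add(-1264, Mul(-1, Add(-16506, 9793))) = Add(-1264, Mul(-1, -6713)) = Add(-1264, 6713) = 5449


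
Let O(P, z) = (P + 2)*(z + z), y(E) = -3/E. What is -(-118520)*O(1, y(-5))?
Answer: 426672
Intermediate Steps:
O(P, z) = 2*z*(2 + P) (O(P, z) = (2 + P)*(2*z) = 2*z*(2 + P))
-(-118520)*O(1, y(-5)) = -(-118520)*2*(-3/(-5))*(2 + 1) = -(-118520)*2*(-3*(-⅕))*3 = -(-118520)*2*(⅗)*3 = -(-118520)*18/5 = -23704*(-18) = 426672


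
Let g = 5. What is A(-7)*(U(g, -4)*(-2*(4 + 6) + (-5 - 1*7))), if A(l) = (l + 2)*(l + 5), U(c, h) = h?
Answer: 1280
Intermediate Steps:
A(l) = (2 + l)*(5 + l)
A(-7)*(U(g, -4)*(-2*(4 + 6) + (-5 - 1*7))) = (10 + (-7)² + 7*(-7))*(-4*(-2*(4 + 6) + (-5 - 1*7))) = (10 + 49 - 49)*(-4*(-2*10 + (-5 - 7))) = 10*(-4*(-20 - 12)) = 10*(-4*(-32)) = 10*128 = 1280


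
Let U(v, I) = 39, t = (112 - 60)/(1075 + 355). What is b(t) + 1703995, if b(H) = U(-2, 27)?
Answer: 1704034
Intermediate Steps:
t = 2/55 (t = 52/1430 = 52*(1/1430) = 2/55 ≈ 0.036364)
b(H) = 39
b(t) + 1703995 = 39 + 1703995 = 1704034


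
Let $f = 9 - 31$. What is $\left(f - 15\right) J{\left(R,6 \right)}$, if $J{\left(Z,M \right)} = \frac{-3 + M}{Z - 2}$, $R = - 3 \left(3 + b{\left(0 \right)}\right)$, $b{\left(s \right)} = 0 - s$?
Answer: $\frac{111}{11} \approx 10.091$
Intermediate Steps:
$b{\left(s \right)} = - s$
$f = -22$ ($f = 9 - 31 = -22$)
$R = -9$ ($R = - 3 \left(3 - 0\right) = - 3 \left(3 + 0\right) = \left(-3\right) 3 = -9$)
$J{\left(Z,M \right)} = \frac{-3 + M}{-2 + Z}$
$\left(f - 15\right) J{\left(R,6 \right)} = \left(-22 - 15\right) \frac{-3 + 6}{-2 - 9} = - 37 \frac{1}{-11} \cdot 3 = - 37 \left(\left(- \frac{1}{11}\right) 3\right) = \left(-37\right) \left(- \frac{3}{11}\right) = \frac{111}{11}$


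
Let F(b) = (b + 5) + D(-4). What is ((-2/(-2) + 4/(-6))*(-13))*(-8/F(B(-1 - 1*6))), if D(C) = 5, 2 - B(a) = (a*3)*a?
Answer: -104/405 ≈ -0.25679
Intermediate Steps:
B(a) = 2 - 3*a² (B(a) = 2 - a*3*a = 2 - 3*a*a = 2 - 3*a²)
F(b) = 10 + b (F(b) = (b + 5) + 5 = (5 + b) + 5 = 10 + b)
((-2/(-2) + 4/(-6))*(-13))*(-8/F(B(-1 - 1*6))) = ((-2/(-2) + 4/(-6))*(-13))*(-8/(10 + (2 - 3*(-1 - 1*6)²))) = ((-2*(-½) + 4*(-⅙))*(-13))*(-8/(10 + (2 - 3*(-1 - 6)²))) = ((1 - ⅔)*(-13))*(-8/(10 + (2 - 3*(-7)²))) = ((⅓)*(-13))*(-8/(10 + (2 - 3*49))) = -(-104)/(3*(10 + (2 - 147))) = -(-104)/(3*(10 - 145)) = -(-104)/(3*(-135)) = -(-104)*(-1)/(3*135) = -13/3*8/135 = -104/405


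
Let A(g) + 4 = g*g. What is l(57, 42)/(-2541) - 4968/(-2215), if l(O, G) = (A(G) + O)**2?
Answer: -7300174447/5628315 ≈ -1297.0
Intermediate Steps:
A(g) = -4 + g**2 (A(g) = -4 + g*g = -4 + g**2)
l(O, G) = (-4 + O + G**2)**2 (l(O, G) = ((-4 + G**2) + O)**2 = (-4 + O + G**2)**2)
l(57, 42)/(-2541) - 4968/(-2215) = (-4 + 57 + 42**2)**2/(-2541) - 4968/(-2215) = (-4 + 57 + 1764)**2*(-1/2541) - 4968*(-1/2215) = 1817**2*(-1/2541) + 4968/2215 = 3301489*(-1/2541) + 4968/2215 = -3301489/2541 + 4968/2215 = -7300174447/5628315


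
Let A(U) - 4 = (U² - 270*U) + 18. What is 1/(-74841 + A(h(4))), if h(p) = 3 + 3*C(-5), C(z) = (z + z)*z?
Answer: -1/92720 ≈ -1.0785e-5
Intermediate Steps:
C(z) = 2*z² (C(z) = (2*z)*z = 2*z²)
h(p) = 153 (h(p) = 3 + 3*(2*(-5)²) = 3 + 3*(2*25) = 3 + 3*50 = 3 + 150 = 153)
A(U) = 22 + U² - 270*U (A(U) = 4 + ((U² - 270*U) + 18) = 4 + (18 + U² - 270*U) = 22 + U² - 270*U)
1/(-74841 + A(h(4))) = 1/(-74841 + (22 + 153² - 270*153)) = 1/(-74841 + (22 + 23409 - 41310)) = 1/(-74841 - 17879) = 1/(-92720) = -1/92720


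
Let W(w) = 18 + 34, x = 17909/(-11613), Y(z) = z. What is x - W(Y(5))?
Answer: -621785/11613 ≈ -53.542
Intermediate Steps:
x = -17909/11613 (x = 17909*(-1/11613) = -17909/11613 ≈ -1.5422)
W(w) = 52
x - W(Y(5)) = -17909/11613 - 1*52 = -17909/11613 - 52 = -621785/11613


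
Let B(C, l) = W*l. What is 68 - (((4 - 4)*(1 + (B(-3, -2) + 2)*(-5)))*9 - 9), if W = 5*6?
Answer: 77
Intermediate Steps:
W = 30
B(C, l) = 30*l
68 - (((4 - 4)*(1 + (B(-3, -2) + 2)*(-5)))*9 - 9) = 68 - (((4 - 4)*(1 + (30*(-2) + 2)*(-5)))*9 - 9) = 68 - ((0*(1 + (-60 + 2)*(-5)))*9 - 9) = 68 - ((0*(1 - 58*(-5)))*9 - 9) = 68 - ((0*(1 + 290))*9 - 9) = 68 - ((0*291)*9 - 9) = 68 - (0*9 - 9) = 68 - (0 - 9) = 68 - 1*(-9) = 68 + 9 = 77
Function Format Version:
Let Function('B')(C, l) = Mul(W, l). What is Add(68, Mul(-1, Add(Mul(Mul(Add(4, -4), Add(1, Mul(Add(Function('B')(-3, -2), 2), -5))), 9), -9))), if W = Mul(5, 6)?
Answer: 77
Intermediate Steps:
W = 30
Function('B')(C, l) = Mul(30, l)
Add(68, Mul(-1, Add(Mul(Mul(Add(4, -4), Add(1, Mul(Add(Function('B')(-3, -2), 2), -5))), 9), -9))) = Add(68, Mul(-1, Add(Mul(Mul(Add(4, -4), Add(1, Mul(Add(Mul(30, -2), 2), -5))), 9), -9))) = Add(68, Mul(-1, Add(Mul(Mul(0, Add(1, Mul(Add(-60, 2), -5))), 9), -9))) = Add(68, Mul(-1, Add(Mul(Mul(0, Add(1, Mul(-58, -5))), 9), -9))) = Add(68, Mul(-1, Add(Mul(Mul(0, Add(1, 290)), 9), -9))) = Add(68, Mul(-1, Add(Mul(Mul(0, 291), 9), -9))) = Add(68, Mul(-1, Add(Mul(0, 9), -9))) = Add(68, Mul(-1, Add(0, -9))) = Add(68, Mul(-1, -9)) = Add(68, 9) = 77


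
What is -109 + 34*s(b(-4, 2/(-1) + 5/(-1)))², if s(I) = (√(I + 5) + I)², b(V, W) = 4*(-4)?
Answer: 1657765 - 533120*I*√11 ≈ 1.6578e+6 - 1.7682e+6*I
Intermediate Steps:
b(V, W) = -16
s(I) = (I + √(5 + I))² (s(I) = (√(5 + I) + I)² = (I + √(5 + I))²)
-109 + 34*s(b(-4, 2/(-1) + 5/(-1)))² = -109 + 34*((-16 + √(5 - 16))²)² = -109 + 34*((-16 + √(-11))²)² = -109 + 34*((-16 + I*√11)²)² = -109 + 34*(-16 + I*√11)⁴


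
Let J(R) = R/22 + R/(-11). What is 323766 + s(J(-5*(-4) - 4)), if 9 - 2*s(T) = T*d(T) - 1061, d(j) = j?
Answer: 39240389/121 ≈ 3.2430e+5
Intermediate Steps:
J(R) = -R/22 (J(R) = R*(1/22) + R*(-1/11) = R/22 - R/11 = -R/22)
s(T) = 535 - T²/2 (s(T) = 9/2 - (T*T - 1061)/2 = 9/2 - (T² - 1061)/2 = 9/2 - (-1061 + T²)/2 = 9/2 + (1061/2 - T²/2) = 535 - T²/2)
323766 + s(J(-5*(-4) - 4)) = 323766 + (535 - (-5*(-4) - 4)²/484/2) = 323766 + (535 - (20 - 4)²/484/2) = 323766 + (535 - (-1/22*16)²/2) = 323766 + (535 - (-8/11)²/2) = 323766 + (535 - ½*64/121) = 323766 + (535 - 32/121) = 323766 + 64703/121 = 39240389/121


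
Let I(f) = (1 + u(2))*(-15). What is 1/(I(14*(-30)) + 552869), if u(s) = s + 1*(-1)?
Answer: 1/552839 ≈ 1.8088e-6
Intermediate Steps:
u(s) = -1 + s (u(s) = s - 1 = -1 + s)
I(f) = -30 (I(f) = (1 + (-1 + 2))*(-15) = (1 + 1)*(-15) = 2*(-15) = -30)
1/(I(14*(-30)) + 552869) = 1/(-30 + 552869) = 1/552839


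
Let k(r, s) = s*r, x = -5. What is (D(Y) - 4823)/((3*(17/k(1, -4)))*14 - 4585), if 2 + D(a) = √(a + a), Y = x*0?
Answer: 9650/9527 ≈ 1.0129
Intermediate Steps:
Y = 0 (Y = -5*0 = 0)
k(r, s) = r*s
D(a) = -2 + √2*√a (D(a) = -2 + √(a + a) = -2 + √(2*a) = -2 + √2*√a)
(D(Y) - 4823)/((3*(17/k(1, -4)))*14 - 4585) = ((-2 + √2*√0) - 4823)/((3*(17/((1*(-4)))))*14 - 4585) = ((-2 + √2*0) - 4823)/((3*(17/(-4)))*14 - 4585) = ((-2 + 0) - 4823)/((3*(17*(-¼)))*14 - 4585) = (-2 - 4823)/((3*(-17/4))*14 - 4585) = -4825/(-51/4*14 - 4585) = -4825/(-357/2 - 4585) = -4825/(-9527/2) = -4825*(-2/9527) = 9650/9527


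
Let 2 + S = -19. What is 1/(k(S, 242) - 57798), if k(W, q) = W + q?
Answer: -1/57577 ≈ -1.7368e-5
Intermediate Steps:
S = -21 (S = -2 - 19 = -21)
1/(k(S, 242) - 57798) = 1/((-21 + 242) - 57798) = 1/(221 - 57798) = 1/(-57577) = -1/57577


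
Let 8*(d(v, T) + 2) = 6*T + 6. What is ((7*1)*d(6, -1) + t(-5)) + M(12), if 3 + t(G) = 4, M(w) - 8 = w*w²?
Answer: 1723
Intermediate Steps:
d(v, T) = -5/4 + 3*T/4 (d(v, T) = -2 + (6*T + 6)/8 = -2 + (6 + 6*T)/8 = -2 + (¾ + 3*T/4) = -5/4 + 3*T/4)
M(w) = 8 + w³ (M(w) = 8 + w*w² = 8 + w³)
t(G) = 1 (t(G) = -3 + 4 = 1)
((7*1)*d(6, -1) + t(-5)) + M(12) = ((7*1)*(-5/4 + (¾)*(-1)) + 1) + (8 + 12³) = (7*(-5/4 - ¾) + 1) + (8 + 1728) = (7*(-2) + 1) + 1736 = (-14 + 1) + 1736 = -13 + 1736 = 1723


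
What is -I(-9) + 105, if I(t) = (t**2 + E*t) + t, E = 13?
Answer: 150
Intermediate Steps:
I(t) = t**2 + 14*t (I(t) = (t**2 + 13*t) + t = t**2 + 14*t)
-I(-9) + 105 = -(-9)*(14 - 9) + 105 = -(-9)*5 + 105 = -1*(-45) + 105 = 45 + 105 = 150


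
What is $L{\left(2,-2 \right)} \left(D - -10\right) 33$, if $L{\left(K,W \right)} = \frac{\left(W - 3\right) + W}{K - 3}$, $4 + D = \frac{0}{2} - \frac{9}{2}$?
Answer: $\frac{693}{2} \approx 346.5$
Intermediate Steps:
$D = - \frac{17}{2}$ ($D = -4 + \left(\frac{0}{2} - \frac{9}{2}\right) = -4 + \left(0 \cdot \frac{1}{2} - \frac{9}{2}\right) = -4 + \left(0 - \frac{9}{2}\right) = -4 - \frac{9}{2} = - \frac{17}{2} \approx -8.5$)
$L{\left(K,W \right)} = \frac{-3 + 2 W}{-3 + K}$ ($L{\left(K,W \right)} = \frac{\left(-3 + W\right) + W}{-3 + K} = \frac{-3 + 2 W}{-3 + K}$)
$L{\left(2,-2 \right)} \left(D - -10\right) 33 = \frac{-3 + 2 \left(-2\right)}{-3 + 2} \left(- \frac{17}{2} - -10\right) 33 = \frac{-3 - 4}{-1} \left(- \frac{17}{2} + 10\right) 33 = \left(-1\right) \left(-7\right) \frac{3}{2} \cdot 33 = 7 \cdot \frac{3}{2} \cdot 33 = \frac{21}{2} \cdot 33 = \frac{693}{2}$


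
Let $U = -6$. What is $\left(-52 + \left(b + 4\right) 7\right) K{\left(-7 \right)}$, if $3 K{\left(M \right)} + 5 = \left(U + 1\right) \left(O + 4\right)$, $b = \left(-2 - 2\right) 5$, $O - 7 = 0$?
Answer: $3280$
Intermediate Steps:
$O = 7$ ($O = 7 + 0 = 7$)
$b = -20$ ($b = \left(-4\right) 5 = -20$)
$K{\left(M \right)} = -20$ ($K{\left(M \right)} = - \frac{5}{3} + \frac{\left(-6 + 1\right) \left(7 + 4\right)}{3} = - \frac{5}{3} + \frac{\left(-5\right) 11}{3} = - \frac{5}{3} + \frac{1}{3} \left(-55\right) = - \frac{5}{3} - \frac{55}{3} = -20$)
$\left(-52 + \left(b + 4\right) 7\right) K{\left(-7 \right)} = \left(-52 + \left(-20 + 4\right) 7\right) \left(-20\right) = \left(-52 - 112\right) \left(-20\right) = \left(-164\right) \left(-20\right) = 3280$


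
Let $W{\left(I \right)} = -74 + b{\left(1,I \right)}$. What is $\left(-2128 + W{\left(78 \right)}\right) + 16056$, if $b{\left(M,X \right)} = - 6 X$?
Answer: $13386$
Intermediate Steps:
$W{\left(I \right)} = -74 - 6 I$
$\left(-2128 + W{\left(78 \right)}\right) + 16056 = \left(-2128 - 542\right) + 16056 = -2670 + 16056 = 13386$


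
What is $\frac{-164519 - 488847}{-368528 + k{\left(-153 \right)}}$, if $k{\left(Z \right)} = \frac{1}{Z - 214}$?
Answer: $\frac{239785322}{135249777} \approx 1.7729$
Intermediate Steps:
$k{\left(Z \right)} = \frac{1}{-214 + Z}$
$\frac{-164519 - 488847}{-368528 + k{\left(-153 \right)}} = \frac{-164519 - 488847}{-368528 + \frac{1}{-214 - 153}} = - \frac{653366}{-368528 + \frac{1}{-367}} = - \frac{653366}{-368528 - \frac{1}{367}} = - \frac{653366}{- \frac{135249777}{367}} = \left(-653366\right) \left(- \frac{367}{135249777}\right) = \frac{239785322}{135249777}$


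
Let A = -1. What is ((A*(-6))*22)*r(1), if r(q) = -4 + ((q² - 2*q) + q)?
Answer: -528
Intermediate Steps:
r(q) = -4 + q² - q (r(q) = -4 + (q² - q) = -4 + q² - q)
((A*(-6))*22)*r(1) = (-1*(-6)*22)*(-4 + 1² - 1*1) = (6*22)*(-4 + 1 - 1) = 132*(-4) = -528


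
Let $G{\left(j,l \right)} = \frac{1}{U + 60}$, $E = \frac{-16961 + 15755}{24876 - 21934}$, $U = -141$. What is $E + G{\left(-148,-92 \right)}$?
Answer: $- \frac{50314}{119151} \approx -0.42227$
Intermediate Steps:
$E = - \frac{603}{1471}$ ($E = - \frac{1206}{2942} = \left(-1206\right) \frac{1}{2942} = - \frac{603}{1471} \approx -0.40992$)
$G{\left(j,l \right)} = - \frac{1}{81}$ ($G{\left(j,l \right)} = \frac{1}{-141 + 60} = \frac{1}{-81} = - \frac{1}{81}$)
$E + G{\left(-148,-92 \right)} = - \frac{603}{1471} - \frac{1}{81} = - \frac{50314}{119151}$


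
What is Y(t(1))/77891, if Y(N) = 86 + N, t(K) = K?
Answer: 87/77891 ≈ 0.0011169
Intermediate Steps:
Y(t(1))/77891 = (86 + 1)/77891 = 87*(1/77891) = 87/77891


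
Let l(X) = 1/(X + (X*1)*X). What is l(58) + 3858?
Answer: 13202077/3422 ≈ 3858.0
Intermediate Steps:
l(X) = 1/(X + X²) (l(X) = 1/(X + X*X) = 1/(X + X²))
l(58) + 3858 = 1/(58*(1 + 58)) + 3858 = (1/58)/59 + 3858 = (1/58)*(1/59) + 3858 = 1/3422 + 3858 = 13202077/3422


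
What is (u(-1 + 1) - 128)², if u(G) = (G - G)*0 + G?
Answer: 16384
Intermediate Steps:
u(G) = G (u(G) = 0*0 + G = 0 + G = G)
(u(-1 + 1) - 128)² = ((-1 + 1) - 128)² = (0 - 128)² = (-128)² = 16384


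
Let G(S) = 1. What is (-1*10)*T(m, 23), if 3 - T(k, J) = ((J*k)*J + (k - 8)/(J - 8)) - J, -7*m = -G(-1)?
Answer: 10300/21 ≈ 490.48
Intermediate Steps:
m = ⅐ (m = -(-1)/7 = -⅐*(-1) = ⅐ ≈ 0.14286)
T(k, J) = 3 + J - k*J² - (-8 + k)/(-8 + J) (T(k, J) = 3 - (((J*k)*J + (k - 8)/(J - 8)) - J) = 3 - ((k*J² + (-8 + k)/(-8 + J)) - J) = 3 - (-J + k*J² + (-8 + k)/(-8 + J)) = 3 + (J - k*J² - (-8 + k)/(-8 + J)) = 3 + J - k*J² - (-8 + k)/(-8 + J))
(-1*10)*T(m, 23) = (-1*10)*((-16 + 23² - 1*⅐ - 5*23 - 1*⅐*23³ + 8*(⅐)*23²)/(-8 + 23)) = -10*(-16 + 529 - ⅐ - 115 - 1*⅐*12167 + 8*(⅐)*529)/15 = -2*(-16 + 529 - ⅐ - 115 - 12167/7 + 4232/7)/3 = -2*(-5150)/(3*7) = -10*(-1030/21) = 10300/21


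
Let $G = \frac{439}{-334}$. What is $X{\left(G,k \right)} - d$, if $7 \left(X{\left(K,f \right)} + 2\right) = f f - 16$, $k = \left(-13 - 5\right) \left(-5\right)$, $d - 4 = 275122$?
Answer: $- \frac{1917812}{7} \approx -2.7397 \cdot 10^{5}$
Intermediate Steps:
$d = 275126$ ($d = 4 + 275122 = 275126$)
$G = - \frac{439}{334}$ ($G = 439 \left(- \frac{1}{334}\right) = - \frac{439}{334} \approx -1.3144$)
$k = 90$ ($k = \left(-18\right) \left(-5\right) = 90$)
$X{\left(K,f \right)} = - \frac{30}{7} + \frac{f^{2}}{7}$ ($X{\left(K,f \right)} = -2 + \frac{f f - 16}{7} = -2 + \frac{f^{2} - 16}{7} = -2 + \frac{-16 + f^{2}}{7} = -2 + \left(- \frac{16}{7} + \frac{f^{2}}{7}\right) = - \frac{30}{7} + \frac{f^{2}}{7}$)
$X{\left(G,k \right)} - d = \left(- \frac{30}{7} + \frac{90^{2}}{7}\right) - 275126 = \left(- \frac{30}{7} + \frac{1}{7} \cdot 8100\right) - 275126 = \left(- \frac{30}{7} + \frac{8100}{7}\right) - 275126 = \frac{8070}{7} - 275126 = - \frac{1917812}{7}$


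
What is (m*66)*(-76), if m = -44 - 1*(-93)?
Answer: -245784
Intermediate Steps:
m = 49 (m = -44 + 93 = 49)
(m*66)*(-76) = (49*66)*(-76) = 3234*(-76) = -245784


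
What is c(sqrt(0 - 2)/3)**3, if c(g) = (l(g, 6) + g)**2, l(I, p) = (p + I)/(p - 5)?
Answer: 21725632/729 + 771200*I*sqrt(2)/27 ≈ 29802.0 + 40394.0*I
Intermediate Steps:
l(I, p) = (I + p)/(-5 + p)
c(g) = (6 + 2*g)**2 (c(g) = ((g + 6)/(-5 + 6) + g)**2 = ((6 + g)/1 + g)**2 = (1*(6 + g) + g)**2 = ((6 + g) + g)**2 = (6 + 2*g)**2)
c(sqrt(0 - 2)/3)**3 = (4*(3 + sqrt(0 - 2)/3)**2)**3 = (4*(3 + sqrt(-2)*(1/3))**2)**3 = (4*(3 + (I*sqrt(2))*(1/3))**2)**3 = (4*(3 + I*sqrt(2)/3)**2)**3 = 64*(3 + I*sqrt(2)/3)**6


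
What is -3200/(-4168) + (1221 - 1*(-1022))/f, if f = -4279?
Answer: 542997/2229359 ≈ 0.24357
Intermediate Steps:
-3200/(-4168) + (1221 - 1*(-1022))/f = -3200/(-4168) + (1221 - 1*(-1022))/(-4279) = -3200*(-1/4168) + (1221 + 1022)*(-1/4279) = 400/521 + 2243*(-1/4279) = 400/521 - 2243/4279 = 542997/2229359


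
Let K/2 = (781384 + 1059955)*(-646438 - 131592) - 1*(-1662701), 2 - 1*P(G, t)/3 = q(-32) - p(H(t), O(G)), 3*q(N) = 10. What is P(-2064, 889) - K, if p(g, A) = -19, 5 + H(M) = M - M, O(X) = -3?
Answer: 2865230638877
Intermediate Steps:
q(N) = 10/3 (q(N) = (1/3)*10 = 10/3)
H(M) = -5 (H(M) = -5 + (M - M) = -5 + 0 = -5)
P(G, t) = -61 (P(G, t) = 6 - 3*(10/3 - 1*(-19)) = 6 - 3*(10/3 + 19) = 6 - 3*67/3 = 6 - 67 = -61)
K = -2865230638938 (K = 2*((781384 + 1059955)*(-646438 - 131592) - 1*(-1662701)) = 2*(1841339*(-778030) + 1662701) = 2*(-1432616982170 + 1662701) = 2*(-1432615319469) = -2865230638938)
P(-2064, 889) - K = -61 - 1*(-2865230638938) = -61 + 2865230638938 = 2865230638877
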